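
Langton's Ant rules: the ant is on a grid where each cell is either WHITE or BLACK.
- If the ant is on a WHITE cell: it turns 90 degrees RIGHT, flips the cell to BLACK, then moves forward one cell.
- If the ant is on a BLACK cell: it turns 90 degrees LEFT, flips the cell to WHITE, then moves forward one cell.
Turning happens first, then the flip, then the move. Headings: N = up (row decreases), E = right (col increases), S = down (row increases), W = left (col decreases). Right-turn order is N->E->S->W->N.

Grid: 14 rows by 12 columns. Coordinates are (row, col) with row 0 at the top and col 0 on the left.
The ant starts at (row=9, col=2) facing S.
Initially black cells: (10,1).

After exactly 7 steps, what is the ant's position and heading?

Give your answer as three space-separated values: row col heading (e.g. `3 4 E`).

Answer: 10 2 W

Derivation:
Step 1: on WHITE (9,2): turn R to W, flip to black, move to (9,1). |black|=2
Step 2: on WHITE (9,1): turn R to N, flip to black, move to (8,1). |black|=3
Step 3: on WHITE (8,1): turn R to E, flip to black, move to (8,2). |black|=4
Step 4: on WHITE (8,2): turn R to S, flip to black, move to (9,2). |black|=5
Step 5: on BLACK (9,2): turn L to E, flip to white, move to (9,3). |black|=4
Step 6: on WHITE (9,3): turn R to S, flip to black, move to (10,3). |black|=5
Step 7: on WHITE (10,3): turn R to W, flip to black, move to (10,2). |black|=6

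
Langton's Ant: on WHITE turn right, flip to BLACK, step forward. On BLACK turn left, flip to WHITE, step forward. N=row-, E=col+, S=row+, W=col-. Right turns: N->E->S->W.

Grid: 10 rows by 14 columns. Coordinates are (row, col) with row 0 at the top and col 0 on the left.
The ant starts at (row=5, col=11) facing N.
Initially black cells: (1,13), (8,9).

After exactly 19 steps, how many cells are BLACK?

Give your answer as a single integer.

Step 1: on WHITE (5,11): turn R to E, flip to black, move to (5,12). |black|=3
Step 2: on WHITE (5,12): turn R to S, flip to black, move to (6,12). |black|=4
Step 3: on WHITE (6,12): turn R to W, flip to black, move to (6,11). |black|=5
Step 4: on WHITE (6,11): turn R to N, flip to black, move to (5,11). |black|=6
Step 5: on BLACK (5,11): turn L to W, flip to white, move to (5,10). |black|=5
Step 6: on WHITE (5,10): turn R to N, flip to black, move to (4,10). |black|=6
Step 7: on WHITE (4,10): turn R to E, flip to black, move to (4,11). |black|=7
Step 8: on WHITE (4,11): turn R to S, flip to black, move to (5,11). |black|=8
Step 9: on WHITE (5,11): turn R to W, flip to black, move to (5,10). |black|=9
Step 10: on BLACK (5,10): turn L to S, flip to white, move to (6,10). |black|=8
Step 11: on WHITE (6,10): turn R to W, flip to black, move to (6,9). |black|=9
Step 12: on WHITE (6,9): turn R to N, flip to black, move to (5,9). |black|=10
Step 13: on WHITE (5,9): turn R to E, flip to black, move to (5,10). |black|=11
Step 14: on WHITE (5,10): turn R to S, flip to black, move to (6,10). |black|=12
Step 15: on BLACK (6,10): turn L to E, flip to white, move to (6,11). |black|=11
Step 16: on BLACK (6,11): turn L to N, flip to white, move to (5,11). |black|=10
Step 17: on BLACK (5,11): turn L to W, flip to white, move to (5,10). |black|=9
Step 18: on BLACK (5,10): turn L to S, flip to white, move to (6,10). |black|=8
Step 19: on WHITE (6,10): turn R to W, flip to black, move to (6,9). |black|=9

Answer: 9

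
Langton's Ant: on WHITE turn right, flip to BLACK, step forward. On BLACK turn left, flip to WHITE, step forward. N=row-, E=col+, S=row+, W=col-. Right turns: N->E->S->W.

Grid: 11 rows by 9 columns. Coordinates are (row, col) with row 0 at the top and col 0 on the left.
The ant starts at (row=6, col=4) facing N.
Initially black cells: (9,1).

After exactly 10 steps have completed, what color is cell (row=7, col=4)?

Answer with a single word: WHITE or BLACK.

Answer: BLACK

Derivation:
Step 1: on WHITE (6,4): turn R to E, flip to black, move to (6,5). |black|=2
Step 2: on WHITE (6,5): turn R to S, flip to black, move to (7,5). |black|=3
Step 3: on WHITE (7,5): turn R to W, flip to black, move to (7,4). |black|=4
Step 4: on WHITE (7,4): turn R to N, flip to black, move to (6,4). |black|=5
Step 5: on BLACK (6,4): turn L to W, flip to white, move to (6,3). |black|=4
Step 6: on WHITE (6,3): turn R to N, flip to black, move to (5,3). |black|=5
Step 7: on WHITE (5,3): turn R to E, flip to black, move to (5,4). |black|=6
Step 8: on WHITE (5,4): turn R to S, flip to black, move to (6,4). |black|=7
Step 9: on WHITE (6,4): turn R to W, flip to black, move to (6,3). |black|=8
Step 10: on BLACK (6,3): turn L to S, flip to white, move to (7,3). |black|=7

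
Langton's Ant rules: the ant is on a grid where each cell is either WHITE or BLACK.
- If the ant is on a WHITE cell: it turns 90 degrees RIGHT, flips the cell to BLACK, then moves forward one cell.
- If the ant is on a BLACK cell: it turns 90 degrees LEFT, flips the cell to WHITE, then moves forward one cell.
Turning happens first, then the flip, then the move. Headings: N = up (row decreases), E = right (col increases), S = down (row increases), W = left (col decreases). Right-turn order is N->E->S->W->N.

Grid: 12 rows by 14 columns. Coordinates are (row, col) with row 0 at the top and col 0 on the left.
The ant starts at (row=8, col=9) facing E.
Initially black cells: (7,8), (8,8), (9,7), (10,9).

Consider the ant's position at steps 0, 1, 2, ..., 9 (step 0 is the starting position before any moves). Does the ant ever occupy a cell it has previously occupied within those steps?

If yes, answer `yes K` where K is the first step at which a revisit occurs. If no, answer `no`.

Step 1: on WHITE (8,9): turn R to S, flip to black, move to (9,9). |black|=5 — new cell
Step 2: on WHITE (9,9): turn R to W, flip to black, move to (9,8). |black|=6 — new cell
Step 3: on WHITE (9,8): turn R to N, flip to black, move to (8,8). |black|=7 — new cell
Step 4: on BLACK (8,8): turn L to W, flip to white, move to (8,7). |black|=6 — new cell
Step 5: on WHITE (8,7): turn R to N, flip to black, move to (7,7). |black|=7 — new cell
Step 6: on WHITE (7,7): turn R to E, flip to black, move to (7,8). |black|=8 — new cell
Step 7: on BLACK (7,8): turn L to N, flip to white, move to (6,8). |black|=7 — new cell
Step 8: on WHITE (6,8): turn R to E, flip to black, move to (6,9). |black|=8 — new cell
Step 9: on WHITE (6,9): turn R to S, flip to black, move to (7,9). |black|=9 — new cell
No revisit within 9 steps.

Answer: no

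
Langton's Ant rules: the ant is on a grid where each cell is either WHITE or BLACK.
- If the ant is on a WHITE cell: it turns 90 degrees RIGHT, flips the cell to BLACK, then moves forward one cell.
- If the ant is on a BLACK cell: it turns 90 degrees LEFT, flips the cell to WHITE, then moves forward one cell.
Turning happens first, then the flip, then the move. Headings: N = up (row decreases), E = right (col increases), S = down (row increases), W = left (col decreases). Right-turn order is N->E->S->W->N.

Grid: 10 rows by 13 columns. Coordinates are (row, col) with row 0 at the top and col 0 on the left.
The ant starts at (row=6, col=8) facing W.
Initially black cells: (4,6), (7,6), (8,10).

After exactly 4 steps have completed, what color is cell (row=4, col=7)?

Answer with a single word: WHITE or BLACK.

Answer: WHITE

Derivation:
Step 1: on WHITE (6,8): turn R to N, flip to black, move to (5,8). |black|=4
Step 2: on WHITE (5,8): turn R to E, flip to black, move to (5,9). |black|=5
Step 3: on WHITE (5,9): turn R to S, flip to black, move to (6,9). |black|=6
Step 4: on WHITE (6,9): turn R to W, flip to black, move to (6,8). |black|=7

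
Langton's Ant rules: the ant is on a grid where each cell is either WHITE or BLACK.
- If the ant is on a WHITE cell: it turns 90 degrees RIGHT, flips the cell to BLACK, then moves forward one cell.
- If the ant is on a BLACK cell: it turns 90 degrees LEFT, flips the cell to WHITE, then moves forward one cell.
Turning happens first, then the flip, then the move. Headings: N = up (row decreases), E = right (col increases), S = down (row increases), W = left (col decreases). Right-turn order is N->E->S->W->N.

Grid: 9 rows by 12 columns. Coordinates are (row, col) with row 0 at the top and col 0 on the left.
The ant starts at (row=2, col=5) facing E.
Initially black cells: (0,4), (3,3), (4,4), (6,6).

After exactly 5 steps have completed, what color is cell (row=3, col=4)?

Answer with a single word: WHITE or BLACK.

Answer: BLACK

Derivation:
Step 1: on WHITE (2,5): turn R to S, flip to black, move to (3,5). |black|=5
Step 2: on WHITE (3,5): turn R to W, flip to black, move to (3,4). |black|=6
Step 3: on WHITE (3,4): turn R to N, flip to black, move to (2,4). |black|=7
Step 4: on WHITE (2,4): turn R to E, flip to black, move to (2,5). |black|=8
Step 5: on BLACK (2,5): turn L to N, flip to white, move to (1,5). |black|=7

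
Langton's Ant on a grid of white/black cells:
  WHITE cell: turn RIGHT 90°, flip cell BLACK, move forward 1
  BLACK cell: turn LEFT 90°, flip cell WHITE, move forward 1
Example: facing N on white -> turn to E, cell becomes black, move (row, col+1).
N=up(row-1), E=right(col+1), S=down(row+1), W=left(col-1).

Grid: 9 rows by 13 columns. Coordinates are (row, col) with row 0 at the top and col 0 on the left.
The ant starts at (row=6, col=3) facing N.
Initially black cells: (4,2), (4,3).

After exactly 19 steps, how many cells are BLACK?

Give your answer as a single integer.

Step 1: on WHITE (6,3): turn R to E, flip to black, move to (6,4). |black|=3
Step 2: on WHITE (6,4): turn R to S, flip to black, move to (7,4). |black|=4
Step 3: on WHITE (7,4): turn R to W, flip to black, move to (7,3). |black|=5
Step 4: on WHITE (7,3): turn R to N, flip to black, move to (6,3). |black|=6
Step 5: on BLACK (6,3): turn L to W, flip to white, move to (6,2). |black|=5
Step 6: on WHITE (6,2): turn R to N, flip to black, move to (5,2). |black|=6
Step 7: on WHITE (5,2): turn R to E, flip to black, move to (5,3). |black|=7
Step 8: on WHITE (5,3): turn R to S, flip to black, move to (6,3). |black|=8
Step 9: on WHITE (6,3): turn R to W, flip to black, move to (6,2). |black|=9
Step 10: on BLACK (6,2): turn L to S, flip to white, move to (7,2). |black|=8
Step 11: on WHITE (7,2): turn R to W, flip to black, move to (7,1). |black|=9
Step 12: on WHITE (7,1): turn R to N, flip to black, move to (6,1). |black|=10
Step 13: on WHITE (6,1): turn R to E, flip to black, move to (6,2). |black|=11
Step 14: on WHITE (6,2): turn R to S, flip to black, move to (7,2). |black|=12
Step 15: on BLACK (7,2): turn L to E, flip to white, move to (7,3). |black|=11
Step 16: on BLACK (7,3): turn L to N, flip to white, move to (6,3). |black|=10
Step 17: on BLACK (6,3): turn L to W, flip to white, move to (6,2). |black|=9
Step 18: on BLACK (6,2): turn L to S, flip to white, move to (7,2). |black|=8
Step 19: on WHITE (7,2): turn R to W, flip to black, move to (7,1). |black|=9

Answer: 9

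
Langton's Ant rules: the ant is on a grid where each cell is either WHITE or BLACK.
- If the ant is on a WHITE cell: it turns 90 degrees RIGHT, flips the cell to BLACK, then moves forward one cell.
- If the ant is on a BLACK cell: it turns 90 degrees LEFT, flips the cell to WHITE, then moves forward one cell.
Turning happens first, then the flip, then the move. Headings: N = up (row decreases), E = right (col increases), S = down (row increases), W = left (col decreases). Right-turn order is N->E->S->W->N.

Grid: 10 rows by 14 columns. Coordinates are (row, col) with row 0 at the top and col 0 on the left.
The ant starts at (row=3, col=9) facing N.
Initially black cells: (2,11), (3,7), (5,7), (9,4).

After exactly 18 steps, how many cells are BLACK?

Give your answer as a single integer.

Step 1: on WHITE (3,9): turn R to E, flip to black, move to (3,10). |black|=5
Step 2: on WHITE (3,10): turn R to S, flip to black, move to (4,10). |black|=6
Step 3: on WHITE (4,10): turn R to W, flip to black, move to (4,9). |black|=7
Step 4: on WHITE (4,9): turn R to N, flip to black, move to (3,9). |black|=8
Step 5: on BLACK (3,9): turn L to W, flip to white, move to (3,8). |black|=7
Step 6: on WHITE (3,8): turn R to N, flip to black, move to (2,8). |black|=8
Step 7: on WHITE (2,8): turn R to E, flip to black, move to (2,9). |black|=9
Step 8: on WHITE (2,9): turn R to S, flip to black, move to (3,9). |black|=10
Step 9: on WHITE (3,9): turn R to W, flip to black, move to (3,8). |black|=11
Step 10: on BLACK (3,8): turn L to S, flip to white, move to (4,8). |black|=10
Step 11: on WHITE (4,8): turn R to W, flip to black, move to (4,7). |black|=11
Step 12: on WHITE (4,7): turn R to N, flip to black, move to (3,7). |black|=12
Step 13: on BLACK (3,7): turn L to W, flip to white, move to (3,6). |black|=11
Step 14: on WHITE (3,6): turn R to N, flip to black, move to (2,6). |black|=12
Step 15: on WHITE (2,6): turn R to E, flip to black, move to (2,7). |black|=13
Step 16: on WHITE (2,7): turn R to S, flip to black, move to (3,7). |black|=14
Step 17: on WHITE (3,7): turn R to W, flip to black, move to (3,6). |black|=15
Step 18: on BLACK (3,6): turn L to S, flip to white, move to (4,6). |black|=14

Answer: 14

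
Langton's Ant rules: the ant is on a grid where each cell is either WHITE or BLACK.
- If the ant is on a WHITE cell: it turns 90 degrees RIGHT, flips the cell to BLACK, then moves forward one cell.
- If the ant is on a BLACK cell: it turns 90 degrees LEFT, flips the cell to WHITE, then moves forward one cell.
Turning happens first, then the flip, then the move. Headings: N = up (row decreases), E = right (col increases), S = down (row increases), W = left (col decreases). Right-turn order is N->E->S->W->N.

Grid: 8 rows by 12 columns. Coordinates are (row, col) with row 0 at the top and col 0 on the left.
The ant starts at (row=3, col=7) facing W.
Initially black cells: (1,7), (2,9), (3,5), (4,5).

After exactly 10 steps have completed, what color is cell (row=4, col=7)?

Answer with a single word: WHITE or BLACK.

Answer: WHITE

Derivation:
Step 1: on WHITE (3,7): turn R to N, flip to black, move to (2,7). |black|=5
Step 2: on WHITE (2,7): turn R to E, flip to black, move to (2,8). |black|=6
Step 3: on WHITE (2,8): turn R to S, flip to black, move to (3,8). |black|=7
Step 4: on WHITE (3,8): turn R to W, flip to black, move to (3,7). |black|=8
Step 5: on BLACK (3,7): turn L to S, flip to white, move to (4,7). |black|=7
Step 6: on WHITE (4,7): turn R to W, flip to black, move to (4,6). |black|=8
Step 7: on WHITE (4,6): turn R to N, flip to black, move to (3,6). |black|=9
Step 8: on WHITE (3,6): turn R to E, flip to black, move to (3,7). |black|=10
Step 9: on WHITE (3,7): turn R to S, flip to black, move to (4,7). |black|=11
Step 10: on BLACK (4,7): turn L to E, flip to white, move to (4,8). |black|=10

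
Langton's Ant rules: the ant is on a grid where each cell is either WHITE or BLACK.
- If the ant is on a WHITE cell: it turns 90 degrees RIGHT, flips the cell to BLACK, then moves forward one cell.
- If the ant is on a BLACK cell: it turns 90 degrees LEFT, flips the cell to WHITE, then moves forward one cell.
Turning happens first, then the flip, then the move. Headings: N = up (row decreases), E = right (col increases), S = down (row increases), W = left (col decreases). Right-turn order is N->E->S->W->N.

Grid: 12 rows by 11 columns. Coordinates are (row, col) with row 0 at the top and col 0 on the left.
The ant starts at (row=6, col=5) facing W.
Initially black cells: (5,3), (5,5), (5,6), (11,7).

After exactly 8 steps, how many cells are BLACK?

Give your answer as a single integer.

Step 1: on WHITE (6,5): turn R to N, flip to black, move to (5,5). |black|=5
Step 2: on BLACK (5,5): turn L to W, flip to white, move to (5,4). |black|=4
Step 3: on WHITE (5,4): turn R to N, flip to black, move to (4,4). |black|=5
Step 4: on WHITE (4,4): turn R to E, flip to black, move to (4,5). |black|=6
Step 5: on WHITE (4,5): turn R to S, flip to black, move to (5,5). |black|=7
Step 6: on WHITE (5,5): turn R to W, flip to black, move to (5,4). |black|=8
Step 7: on BLACK (5,4): turn L to S, flip to white, move to (6,4). |black|=7
Step 8: on WHITE (6,4): turn R to W, flip to black, move to (6,3). |black|=8

Answer: 8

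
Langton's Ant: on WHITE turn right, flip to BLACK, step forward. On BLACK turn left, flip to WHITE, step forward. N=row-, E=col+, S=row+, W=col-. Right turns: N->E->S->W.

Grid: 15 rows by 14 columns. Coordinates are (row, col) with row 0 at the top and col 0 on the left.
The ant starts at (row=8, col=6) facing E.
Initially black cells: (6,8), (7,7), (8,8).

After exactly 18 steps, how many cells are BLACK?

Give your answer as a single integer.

Step 1: on WHITE (8,6): turn R to S, flip to black, move to (9,6). |black|=4
Step 2: on WHITE (9,6): turn R to W, flip to black, move to (9,5). |black|=5
Step 3: on WHITE (9,5): turn R to N, flip to black, move to (8,5). |black|=6
Step 4: on WHITE (8,5): turn R to E, flip to black, move to (8,6). |black|=7
Step 5: on BLACK (8,6): turn L to N, flip to white, move to (7,6). |black|=6
Step 6: on WHITE (7,6): turn R to E, flip to black, move to (7,7). |black|=7
Step 7: on BLACK (7,7): turn L to N, flip to white, move to (6,7). |black|=6
Step 8: on WHITE (6,7): turn R to E, flip to black, move to (6,8). |black|=7
Step 9: on BLACK (6,8): turn L to N, flip to white, move to (5,8). |black|=6
Step 10: on WHITE (5,8): turn R to E, flip to black, move to (5,9). |black|=7
Step 11: on WHITE (5,9): turn R to S, flip to black, move to (6,9). |black|=8
Step 12: on WHITE (6,9): turn R to W, flip to black, move to (6,8). |black|=9
Step 13: on WHITE (6,8): turn R to N, flip to black, move to (5,8). |black|=10
Step 14: on BLACK (5,8): turn L to W, flip to white, move to (5,7). |black|=9
Step 15: on WHITE (5,7): turn R to N, flip to black, move to (4,7). |black|=10
Step 16: on WHITE (4,7): turn R to E, flip to black, move to (4,8). |black|=11
Step 17: on WHITE (4,8): turn R to S, flip to black, move to (5,8). |black|=12
Step 18: on WHITE (5,8): turn R to W, flip to black, move to (5,7). |black|=13

Answer: 13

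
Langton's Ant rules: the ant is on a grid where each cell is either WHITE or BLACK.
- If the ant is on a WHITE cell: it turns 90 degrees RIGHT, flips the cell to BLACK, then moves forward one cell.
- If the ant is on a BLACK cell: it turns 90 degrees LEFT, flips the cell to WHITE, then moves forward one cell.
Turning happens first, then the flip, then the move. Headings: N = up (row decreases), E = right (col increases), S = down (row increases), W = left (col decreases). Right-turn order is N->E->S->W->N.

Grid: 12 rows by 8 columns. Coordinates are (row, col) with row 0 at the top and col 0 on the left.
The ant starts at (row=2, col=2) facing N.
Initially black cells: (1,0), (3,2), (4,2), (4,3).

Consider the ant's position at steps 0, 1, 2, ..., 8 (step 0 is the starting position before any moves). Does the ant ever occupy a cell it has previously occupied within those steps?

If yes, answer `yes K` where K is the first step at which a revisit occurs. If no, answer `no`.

Step 1: on WHITE (2,2): turn R to E, flip to black, move to (2,3). |black|=5 — new cell
Step 2: on WHITE (2,3): turn R to S, flip to black, move to (3,3). |black|=6 — new cell
Step 3: on WHITE (3,3): turn R to W, flip to black, move to (3,2). |black|=7 — new cell
Step 4: on BLACK (3,2): turn L to S, flip to white, move to (4,2). |black|=6 — new cell
Step 5: on BLACK (4,2): turn L to E, flip to white, move to (4,3). |black|=5 — new cell
Step 6: on BLACK (4,3): turn L to N, flip to white, move to (3,3). |black|=4 — REVISIT

Answer: yes 6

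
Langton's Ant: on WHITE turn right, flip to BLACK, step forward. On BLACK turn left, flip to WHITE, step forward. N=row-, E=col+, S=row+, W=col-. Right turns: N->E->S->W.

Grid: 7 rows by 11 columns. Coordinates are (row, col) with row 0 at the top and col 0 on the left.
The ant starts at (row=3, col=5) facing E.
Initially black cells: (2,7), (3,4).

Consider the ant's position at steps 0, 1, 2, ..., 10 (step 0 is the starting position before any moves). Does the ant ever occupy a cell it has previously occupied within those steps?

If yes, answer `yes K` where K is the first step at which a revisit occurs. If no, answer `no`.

Answer: yes 7

Derivation:
Step 1: on WHITE (3,5): turn R to S, flip to black, move to (4,5). |black|=3 — new cell
Step 2: on WHITE (4,5): turn R to W, flip to black, move to (4,4). |black|=4 — new cell
Step 3: on WHITE (4,4): turn R to N, flip to black, move to (3,4). |black|=5 — new cell
Step 4: on BLACK (3,4): turn L to W, flip to white, move to (3,3). |black|=4 — new cell
Step 5: on WHITE (3,3): turn R to N, flip to black, move to (2,3). |black|=5 — new cell
Step 6: on WHITE (2,3): turn R to E, flip to black, move to (2,4). |black|=6 — new cell
Step 7: on WHITE (2,4): turn R to S, flip to black, move to (3,4). |black|=7 — REVISIT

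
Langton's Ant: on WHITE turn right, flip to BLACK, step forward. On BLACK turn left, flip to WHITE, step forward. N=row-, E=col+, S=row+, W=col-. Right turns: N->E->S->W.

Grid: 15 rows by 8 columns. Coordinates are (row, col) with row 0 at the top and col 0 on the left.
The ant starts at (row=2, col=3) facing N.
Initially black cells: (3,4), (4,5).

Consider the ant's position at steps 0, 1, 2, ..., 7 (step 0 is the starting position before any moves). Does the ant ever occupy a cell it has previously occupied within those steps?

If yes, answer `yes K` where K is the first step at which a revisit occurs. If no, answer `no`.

Answer: no

Derivation:
Step 1: on WHITE (2,3): turn R to E, flip to black, move to (2,4). |black|=3 — new cell
Step 2: on WHITE (2,4): turn R to S, flip to black, move to (3,4). |black|=4 — new cell
Step 3: on BLACK (3,4): turn L to E, flip to white, move to (3,5). |black|=3 — new cell
Step 4: on WHITE (3,5): turn R to S, flip to black, move to (4,5). |black|=4 — new cell
Step 5: on BLACK (4,5): turn L to E, flip to white, move to (4,6). |black|=3 — new cell
Step 6: on WHITE (4,6): turn R to S, flip to black, move to (5,6). |black|=4 — new cell
Step 7: on WHITE (5,6): turn R to W, flip to black, move to (5,5). |black|=5 — new cell
No revisit within 7 steps.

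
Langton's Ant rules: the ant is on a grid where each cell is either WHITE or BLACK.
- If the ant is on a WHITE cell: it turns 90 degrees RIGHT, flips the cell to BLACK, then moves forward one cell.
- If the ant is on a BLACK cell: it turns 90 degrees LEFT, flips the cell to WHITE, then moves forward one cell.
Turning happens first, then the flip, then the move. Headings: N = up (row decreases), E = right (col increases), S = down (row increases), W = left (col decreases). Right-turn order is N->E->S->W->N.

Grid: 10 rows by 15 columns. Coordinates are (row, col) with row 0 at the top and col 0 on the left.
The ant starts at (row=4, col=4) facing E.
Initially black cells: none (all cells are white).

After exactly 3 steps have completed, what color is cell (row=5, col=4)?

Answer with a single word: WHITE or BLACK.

Answer: BLACK

Derivation:
Step 1: on WHITE (4,4): turn R to S, flip to black, move to (5,4). |black|=1
Step 2: on WHITE (5,4): turn R to W, flip to black, move to (5,3). |black|=2
Step 3: on WHITE (5,3): turn R to N, flip to black, move to (4,3). |black|=3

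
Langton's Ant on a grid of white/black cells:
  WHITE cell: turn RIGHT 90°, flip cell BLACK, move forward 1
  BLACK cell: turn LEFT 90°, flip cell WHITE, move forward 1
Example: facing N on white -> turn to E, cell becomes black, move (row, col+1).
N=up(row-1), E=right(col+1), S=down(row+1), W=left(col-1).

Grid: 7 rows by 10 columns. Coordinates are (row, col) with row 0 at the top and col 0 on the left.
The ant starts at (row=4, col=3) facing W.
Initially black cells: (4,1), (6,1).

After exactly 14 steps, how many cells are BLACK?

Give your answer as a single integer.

Answer: 12

Derivation:
Step 1: on WHITE (4,3): turn R to N, flip to black, move to (3,3). |black|=3
Step 2: on WHITE (3,3): turn R to E, flip to black, move to (3,4). |black|=4
Step 3: on WHITE (3,4): turn R to S, flip to black, move to (4,4). |black|=5
Step 4: on WHITE (4,4): turn R to W, flip to black, move to (4,3). |black|=6
Step 5: on BLACK (4,3): turn L to S, flip to white, move to (5,3). |black|=5
Step 6: on WHITE (5,3): turn R to W, flip to black, move to (5,2). |black|=6
Step 7: on WHITE (5,2): turn R to N, flip to black, move to (4,2). |black|=7
Step 8: on WHITE (4,2): turn R to E, flip to black, move to (4,3). |black|=8
Step 9: on WHITE (4,3): turn R to S, flip to black, move to (5,3). |black|=9
Step 10: on BLACK (5,3): turn L to E, flip to white, move to (5,4). |black|=8
Step 11: on WHITE (5,4): turn R to S, flip to black, move to (6,4). |black|=9
Step 12: on WHITE (6,4): turn R to W, flip to black, move to (6,3). |black|=10
Step 13: on WHITE (6,3): turn R to N, flip to black, move to (5,3). |black|=11
Step 14: on WHITE (5,3): turn R to E, flip to black, move to (5,4). |black|=12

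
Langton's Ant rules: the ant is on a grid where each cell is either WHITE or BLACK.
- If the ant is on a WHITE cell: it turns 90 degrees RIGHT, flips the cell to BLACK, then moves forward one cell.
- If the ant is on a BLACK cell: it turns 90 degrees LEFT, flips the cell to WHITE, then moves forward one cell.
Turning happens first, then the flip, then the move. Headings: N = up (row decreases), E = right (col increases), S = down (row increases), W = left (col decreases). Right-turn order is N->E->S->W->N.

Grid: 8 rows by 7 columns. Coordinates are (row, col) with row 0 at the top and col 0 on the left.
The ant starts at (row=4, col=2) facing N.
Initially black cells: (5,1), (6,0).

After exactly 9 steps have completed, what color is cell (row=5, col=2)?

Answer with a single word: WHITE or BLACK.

Step 1: on WHITE (4,2): turn R to E, flip to black, move to (4,3). |black|=3
Step 2: on WHITE (4,3): turn R to S, flip to black, move to (5,3). |black|=4
Step 3: on WHITE (5,3): turn R to W, flip to black, move to (5,2). |black|=5
Step 4: on WHITE (5,2): turn R to N, flip to black, move to (4,2). |black|=6
Step 5: on BLACK (4,2): turn L to W, flip to white, move to (4,1). |black|=5
Step 6: on WHITE (4,1): turn R to N, flip to black, move to (3,1). |black|=6
Step 7: on WHITE (3,1): turn R to E, flip to black, move to (3,2). |black|=7
Step 8: on WHITE (3,2): turn R to S, flip to black, move to (4,2). |black|=8
Step 9: on WHITE (4,2): turn R to W, flip to black, move to (4,1). |black|=9

Answer: BLACK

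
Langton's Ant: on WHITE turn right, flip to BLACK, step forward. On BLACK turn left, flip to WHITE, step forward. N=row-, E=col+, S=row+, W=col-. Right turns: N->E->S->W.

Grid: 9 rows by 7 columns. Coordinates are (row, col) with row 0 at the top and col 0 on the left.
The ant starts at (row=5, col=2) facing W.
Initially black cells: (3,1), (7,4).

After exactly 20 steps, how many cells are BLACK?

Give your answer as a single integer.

Step 1: on WHITE (5,2): turn R to N, flip to black, move to (4,2). |black|=3
Step 2: on WHITE (4,2): turn R to E, flip to black, move to (4,3). |black|=4
Step 3: on WHITE (4,3): turn R to S, flip to black, move to (5,3). |black|=5
Step 4: on WHITE (5,3): turn R to W, flip to black, move to (5,2). |black|=6
Step 5: on BLACK (5,2): turn L to S, flip to white, move to (6,2). |black|=5
Step 6: on WHITE (6,2): turn R to W, flip to black, move to (6,1). |black|=6
Step 7: on WHITE (6,1): turn R to N, flip to black, move to (5,1). |black|=7
Step 8: on WHITE (5,1): turn R to E, flip to black, move to (5,2). |black|=8
Step 9: on WHITE (5,2): turn R to S, flip to black, move to (6,2). |black|=9
Step 10: on BLACK (6,2): turn L to E, flip to white, move to (6,3). |black|=8
Step 11: on WHITE (6,3): turn R to S, flip to black, move to (7,3). |black|=9
Step 12: on WHITE (7,3): turn R to W, flip to black, move to (7,2). |black|=10
Step 13: on WHITE (7,2): turn R to N, flip to black, move to (6,2). |black|=11
Step 14: on WHITE (6,2): turn R to E, flip to black, move to (6,3). |black|=12
Step 15: on BLACK (6,3): turn L to N, flip to white, move to (5,3). |black|=11
Step 16: on BLACK (5,3): turn L to W, flip to white, move to (5,2). |black|=10
Step 17: on BLACK (5,2): turn L to S, flip to white, move to (6,2). |black|=9
Step 18: on BLACK (6,2): turn L to E, flip to white, move to (6,3). |black|=8
Step 19: on WHITE (6,3): turn R to S, flip to black, move to (7,3). |black|=9
Step 20: on BLACK (7,3): turn L to E, flip to white, move to (7,4). |black|=8

Answer: 8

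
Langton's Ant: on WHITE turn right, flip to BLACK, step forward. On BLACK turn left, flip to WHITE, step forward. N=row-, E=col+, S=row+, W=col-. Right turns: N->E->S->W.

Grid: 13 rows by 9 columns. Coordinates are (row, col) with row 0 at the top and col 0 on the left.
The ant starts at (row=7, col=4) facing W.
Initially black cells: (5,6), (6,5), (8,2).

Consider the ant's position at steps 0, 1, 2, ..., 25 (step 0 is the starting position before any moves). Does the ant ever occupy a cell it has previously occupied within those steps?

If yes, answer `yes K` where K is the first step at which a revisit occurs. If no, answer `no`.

Step 1: on WHITE (7,4): turn R to N, flip to black, move to (6,4). |black|=4 — new cell
Step 2: on WHITE (6,4): turn R to E, flip to black, move to (6,5). |black|=5 — new cell
Step 3: on BLACK (6,5): turn L to N, flip to white, move to (5,5). |black|=4 — new cell
Step 4: on WHITE (5,5): turn R to E, flip to black, move to (5,6). |black|=5 — new cell
Step 5: on BLACK (5,6): turn L to N, flip to white, move to (4,6). |black|=4 — new cell
Step 6: on WHITE (4,6): turn R to E, flip to black, move to (4,7). |black|=5 — new cell
Step 7: on WHITE (4,7): turn R to S, flip to black, move to (5,7). |black|=6 — new cell
Step 8: on WHITE (5,7): turn R to W, flip to black, move to (5,6). |black|=7 — REVISIT

Answer: yes 8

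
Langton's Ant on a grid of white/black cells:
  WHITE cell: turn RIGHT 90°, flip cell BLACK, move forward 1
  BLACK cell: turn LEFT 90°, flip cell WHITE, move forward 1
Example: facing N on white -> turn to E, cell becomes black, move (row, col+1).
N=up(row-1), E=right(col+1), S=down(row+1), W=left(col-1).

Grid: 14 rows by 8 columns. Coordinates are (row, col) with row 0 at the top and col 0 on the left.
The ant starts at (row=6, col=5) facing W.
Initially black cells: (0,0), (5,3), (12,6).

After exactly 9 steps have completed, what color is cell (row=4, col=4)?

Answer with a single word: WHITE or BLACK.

Answer: WHITE

Derivation:
Step 1: on WHITE (6,5): turn R to N, flip to black, move to (5,5). |black|=4
Step 2: on WHITE (5,5): turn R to E, flip to black, move to (5,6). |black|=5
Step 3: on WHITE (5,6): turn R to S, flip to black, move to (6,6). |black|=6
Step 4: on WHITE (6,6): turn R to W, flip to black, move to (6,5). |black|=7
Step 5: on BLACK (6,5): turn L to S, flip to white, move to (7,5). |black|=6
Step 6: on WHITE (7,5): turn R to W, flip to black, move to (7,4). |black|=7
Step 7: on WHITE (7,4): turn R to N, flip to black, move to (6,4). |black|=8
Step 8: on WHITE (6,4): turn R to E, flip to black, move to (6,5). |black|=9
Step 9: on WHITE (6,5): turn R to S, flip to black, move to (7,5). |black|=10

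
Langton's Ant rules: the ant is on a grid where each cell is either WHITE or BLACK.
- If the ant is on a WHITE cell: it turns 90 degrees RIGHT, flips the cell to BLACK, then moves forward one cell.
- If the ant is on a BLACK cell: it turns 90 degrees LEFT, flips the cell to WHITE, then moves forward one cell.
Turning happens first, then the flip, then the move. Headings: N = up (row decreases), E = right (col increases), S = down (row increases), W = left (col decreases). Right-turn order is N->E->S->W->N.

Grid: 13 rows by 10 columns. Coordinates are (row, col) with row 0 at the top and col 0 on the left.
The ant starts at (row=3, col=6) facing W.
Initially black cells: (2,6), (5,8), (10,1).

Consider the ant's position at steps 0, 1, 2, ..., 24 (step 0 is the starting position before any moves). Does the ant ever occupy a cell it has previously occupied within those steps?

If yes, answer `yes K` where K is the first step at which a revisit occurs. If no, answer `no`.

Step 1: on WHITE (3,6): turn R to N, flip to black, move to (2,6). |black|=4 — new cell
Step 2: on BLACK (2,6): turn L to W, flip to white, move to (2,5). |black|=3 — new cell
Step 3: on WHITE (2,5): turn R to N, flip to black, move to (1,5). |black|=4 — new cell
Step 4: on WHITE (1,5): turn R to E, flip to black, move to (1,6). |black|=5 — new cell
Step 5: on WHITE (1,6): turn R to S, flip to black, move to (2,6). |black|=6 — REVISIT

Answer: yes 5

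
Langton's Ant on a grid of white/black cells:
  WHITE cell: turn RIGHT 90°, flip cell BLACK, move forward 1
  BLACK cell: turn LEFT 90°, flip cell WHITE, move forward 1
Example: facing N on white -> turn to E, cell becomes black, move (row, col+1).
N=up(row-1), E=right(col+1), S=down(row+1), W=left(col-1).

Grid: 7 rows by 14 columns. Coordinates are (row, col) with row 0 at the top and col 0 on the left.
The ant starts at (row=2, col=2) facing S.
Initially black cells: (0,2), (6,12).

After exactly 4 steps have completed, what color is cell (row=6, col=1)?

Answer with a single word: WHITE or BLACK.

Answer: WHITE

Derivation:
Step 1: on WHITE (2,2): turn R to W, flip to black, move to (2,1). |black|=3
Step 2: on WHITE (2,1): turn R to N, flip to black, move to (1,1). |black|=4
Step 3: on WHITE (1,1): turn R to E, flip to black, move to (1,2). |black|=5
Step 4: on WHITE (1,2): turn R to S, flip to black, move to (2,2). |black|=6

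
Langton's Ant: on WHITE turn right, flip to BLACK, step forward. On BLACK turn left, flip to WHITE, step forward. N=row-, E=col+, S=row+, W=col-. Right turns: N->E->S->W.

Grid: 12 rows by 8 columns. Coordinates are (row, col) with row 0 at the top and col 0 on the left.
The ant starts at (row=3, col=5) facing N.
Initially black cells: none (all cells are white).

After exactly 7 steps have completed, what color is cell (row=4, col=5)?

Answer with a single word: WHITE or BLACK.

Step 1: on WHITE (3,5): turn R to E, flip to black, move to (3,6). |black|=1
Step 2: on WHITE (3,6): turn R to S, flip to black, move to (4,6). |black|=2
Step 3: on WHITE (4,6): turn R to W, flip to black, move to (4,5). |black|=3
Step 4: on WHITE (4,5): turn R to N, flip to black, move to (3,5). |black|=4
Step 5: on BLACK (3,5): turn L to W, flip to white, move to (3,4). |black|=3
Step 6: on WHITE (3,4): turn R to N, flip to black, move to (2,4). |black|=4
Step 7: on WHITE (2,4): turn R to E, flip to black, move to (2,5). |black|=5

Answer: BLACK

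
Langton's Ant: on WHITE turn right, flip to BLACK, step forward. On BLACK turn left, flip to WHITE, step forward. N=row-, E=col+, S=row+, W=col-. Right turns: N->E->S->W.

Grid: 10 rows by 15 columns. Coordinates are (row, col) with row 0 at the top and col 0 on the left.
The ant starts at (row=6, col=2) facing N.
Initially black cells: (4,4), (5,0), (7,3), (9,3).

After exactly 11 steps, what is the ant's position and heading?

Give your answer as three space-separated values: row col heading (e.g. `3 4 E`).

Answer: 7 4 W

Derivation:
Step 1: on WHITE (6,2): turn R to E, flip to black, move to (6,3). |black|=5
Step 2: on WHITE (6,3): turn R to S, flip to black, move to (7,3). |black|=6
Step 3: on BLACK (7,3): turn L to E, flip to white, move to (7,4). |black|=5
Step 4: on WHITE (7,4): turn R to S, flip to black, move to (8,4). |black|=6
Step 5: on WHITE (8,4): turn R to W, flip to black, move to (8,3). |black|=7
Step 6: on WHITE (8,3): turn R to N, flip to black, move to (7,3). |black|=8
Step 7: on WHITE (7,3): turn R to E, flip to black, move to (7,4). |black|=9
Step 8: on BLACK (7,4): turn L to N, flip to white, move to (6,4). |black|=8
Step 9: on WHITE (6,4): turn R to E, flip to black, move to (6,5). |black|=9
Step 10: on WHITE (6,5): turn R to S, flip to black, move to (7,5). |black|=10
Step 11: on WHITE (7,5): turn R to W, flip to black, move to (7,4). |black|=11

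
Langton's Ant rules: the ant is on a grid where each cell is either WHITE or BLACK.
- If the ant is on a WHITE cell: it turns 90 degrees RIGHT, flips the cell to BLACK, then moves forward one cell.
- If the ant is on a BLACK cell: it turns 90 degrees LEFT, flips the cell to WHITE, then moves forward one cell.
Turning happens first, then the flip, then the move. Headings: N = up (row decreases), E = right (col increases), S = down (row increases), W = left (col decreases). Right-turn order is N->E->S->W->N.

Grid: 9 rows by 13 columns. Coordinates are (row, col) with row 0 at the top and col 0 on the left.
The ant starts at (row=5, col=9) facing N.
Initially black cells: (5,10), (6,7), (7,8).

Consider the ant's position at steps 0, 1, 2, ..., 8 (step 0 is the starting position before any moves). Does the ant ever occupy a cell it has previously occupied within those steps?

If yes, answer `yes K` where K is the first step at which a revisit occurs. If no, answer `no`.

Answer: yes 5

Derivation:
Step 1: on WHITE (5,9): turn R to E, flip to black, move to (5,10). |black|=4 — new cell
Step 2: on BLACK (5,10): turn L to N, flip to white, move to (4,10). |black|=3 — new cell
Step 3: on WHITE (4,10): turn R to E, flip to black, move to (4,11). |black|=4 — new cell
Step 4: on WHITE (4,11): turn R to S, flip to black, move to (5,11). |black|=5 — new cell
Step 5: on WHITE (5,11): turn R to W, flip to black, move to (5,10). |black|=6 — REVISIT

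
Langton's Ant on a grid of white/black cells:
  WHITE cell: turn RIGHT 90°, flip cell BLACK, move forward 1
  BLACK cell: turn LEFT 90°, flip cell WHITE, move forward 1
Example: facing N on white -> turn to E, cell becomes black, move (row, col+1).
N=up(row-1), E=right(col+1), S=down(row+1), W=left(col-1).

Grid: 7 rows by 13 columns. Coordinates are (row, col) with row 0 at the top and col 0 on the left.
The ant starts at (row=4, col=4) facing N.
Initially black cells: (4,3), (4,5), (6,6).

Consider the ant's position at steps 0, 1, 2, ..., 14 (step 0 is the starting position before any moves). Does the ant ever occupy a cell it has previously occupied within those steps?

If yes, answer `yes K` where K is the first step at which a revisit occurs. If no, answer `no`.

Step 1: on WHITE (4,4): turn R to E, flip to black, move to (4,5). |black|=4 — new cell
Step 2: on BLACK (4,5): turn L to N, flip to white, move to (3,5). |black|=3 — new cell
Step 3: on WHITE (3,5): turn R to E, flip to black, move to (3,6). |black|=4 — new cell
Step 4: on WHITE (3,6): turn R to S, flip to black, move to (4,6). |black|=5 — new cell
Step 5: on WHITE (4,6): turn R to W, flip to black, move to (4,5). |black|=6 — REVISIT

Answer: yes 5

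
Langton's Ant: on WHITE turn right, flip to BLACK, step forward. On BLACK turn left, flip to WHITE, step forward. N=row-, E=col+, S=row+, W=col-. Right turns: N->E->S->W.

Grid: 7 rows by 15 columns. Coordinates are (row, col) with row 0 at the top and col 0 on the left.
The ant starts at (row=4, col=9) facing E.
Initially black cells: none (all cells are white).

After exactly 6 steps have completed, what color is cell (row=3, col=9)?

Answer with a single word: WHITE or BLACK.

Step 1: on WHITE (4,9): turn R to S, flip to black, move to (5,9). |black|=1
Step 2: on WHITE (5,9): turn R to W, flip to black, move to (5,8). |black|=2
Step 3: on WHITE (5,8): turn R to N, flip to black, move to (4,8). |black|=3
Step 4: on WHITE (4,8): turn R to E, flip to black, move to (4,9). |black|=4
Step 5: on BLACK (4,9): turn L to N, flip to white, move to (3,9). |black|=3
Step 6: on WHITE (3,9): turn R to E, flip to black, move to (3,10). |black|=4

Answer: BLACK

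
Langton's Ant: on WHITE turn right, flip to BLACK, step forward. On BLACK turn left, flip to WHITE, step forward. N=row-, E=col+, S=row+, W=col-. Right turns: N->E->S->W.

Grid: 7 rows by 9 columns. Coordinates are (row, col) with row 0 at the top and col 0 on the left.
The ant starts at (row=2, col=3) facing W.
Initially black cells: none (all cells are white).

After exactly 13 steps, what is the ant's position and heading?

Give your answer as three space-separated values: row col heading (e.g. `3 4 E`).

Answer: 3 3 N

Derivation:
Step 1: on WHITE (2,3): turn R to N, flip to black, move to (1,3). |black|=1
Step 2: on WHITE (1,3): turn R to E, flip to black, move to (1,4). |black|=2
Step 3: on WHITE (1,4): turn R to S, flip to black, move to (2,4). |black|=3
Step 4: on WHITE (2,4): turn R to W, flip to black, move to (2,3). |black|=4
Step 5: on BLACK (2,3): turn L to S, flip to white, move to (3,3). |black|=3
Step 6: on WHITE (3,3): turn R to W, flip to black, move to (3,2). |black|=4
Step 7: on WHITE (3,2): turn R to N, flip to black, move to (2,2). |black|=5
Step 8: on WHITE (2,2): turn R to E, flip to black, move to (2,3). |black|=6
Step 9: on WHITE (2,3): turn R to S, flip to black, move to (3,3). |black|=7
Step 10: on BLACK (3,3): turn L to E, flip to white, move to (3,4). |black|=6
Step 11: on WHITE (3,4): turn R to S, flip to black, move to (4,4). |black|=7
Step 12: on WHITE (4,4): turn R to W, flip to black, move to (4,3). |black|=8
Step 13: on WHITE (4,3): turn R to N, flip to black, move to (3,3). |black|=9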